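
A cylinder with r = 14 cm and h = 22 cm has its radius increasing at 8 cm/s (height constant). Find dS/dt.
800π cm²/s

S = 2πrh + 2πr² (lateral + bases)
dS/dt = (2πh + 4πr)·dr/dt = (2π·22 + 4π·14)·8
= 800π cm²/s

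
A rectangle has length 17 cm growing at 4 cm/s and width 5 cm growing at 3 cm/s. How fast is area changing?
71 cm²/s

A = lw
dA/dt = w·dl/dt + l·dw/dt = 5·4 + 17·3 = 71 cm²/s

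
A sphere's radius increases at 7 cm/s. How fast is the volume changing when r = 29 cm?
23548π cm³/s

V = (4/3)πr³
dV/dt = dV/dr · dr/dt = 4πr² · 7
At r = 29: dV/dt = 23548π cm³/s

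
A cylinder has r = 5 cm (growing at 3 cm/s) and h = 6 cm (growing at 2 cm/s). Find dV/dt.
230π cm³/s

V = πr²h
dV/dt = 2πrh·dr/dt + πr²·dh/dt
= 2π(5)(6)(3) + π(5)²(2)
= 230π cm³/s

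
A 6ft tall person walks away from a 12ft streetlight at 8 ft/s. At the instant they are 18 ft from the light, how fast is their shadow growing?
8 ft/s

By similar triangles: 12/(x+s) = 6/s
Solving: s = 6x/6
ds/dt = 6/6 · dx/dt = 1 · 8 = 8 ft/s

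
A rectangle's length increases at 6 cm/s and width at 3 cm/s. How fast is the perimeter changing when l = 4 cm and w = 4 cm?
18 cm/s

P = 2(l + w)
dP/dt = 2(dl/dt + dw/dt) = 2(6 + 3) = 18 cm/s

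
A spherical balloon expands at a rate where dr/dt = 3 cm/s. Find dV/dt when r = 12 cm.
1728π cm³/s

V = (4/3)πr³
dV/dt = dV/dr · dr/dt = 4πr² · 3
At r = 12: dV/dt = 1728π cm³/s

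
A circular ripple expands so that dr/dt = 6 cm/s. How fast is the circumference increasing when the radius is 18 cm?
12π cm/s

C = 2πr
dC/dt = 2π · dr/dt = 2π · 6 = 12π cm/s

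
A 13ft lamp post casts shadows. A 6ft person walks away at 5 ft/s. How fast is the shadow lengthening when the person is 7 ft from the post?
30/7 ft/s

By similar triangles: 13/(x+s) = 6/s
Solving: s = 6x/7
ds/dt = 6/7 · dx/dt = 6/7 · 5 = 30/7 ft/s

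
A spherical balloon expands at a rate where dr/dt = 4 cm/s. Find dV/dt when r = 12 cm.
2304π cm³/s

V = (4/3)πr³
dV/dt = dV/dr · dr/dt = 4πr² · 4
At r = 12: dV/dt = 2304π cm³/s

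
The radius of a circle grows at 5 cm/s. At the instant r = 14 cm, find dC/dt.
10π cm/s

C = 2πr
dC/dt = 2π · dr/dt = 2π · 5 = 10π cm/s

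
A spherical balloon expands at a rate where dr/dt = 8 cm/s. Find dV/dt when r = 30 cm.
28800π cm³/s

V = (4/3)πr³
dV/dt = dV/dr · dr/dt = 4πr² · 8
At r = 30: dV/dt = 28800π cm³/s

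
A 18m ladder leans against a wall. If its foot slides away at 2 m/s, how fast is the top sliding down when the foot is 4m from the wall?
4√77/77 ≈ 0.4558 m/s

x² + y² = 18²
2x·dx/dt + 2y·dy/dt = 0
dy/dt = -x/y · dx/dt = -4/(2√77) · 2 = -4√77/77 m/s
The top is descending at 4√77/77 ≈ 0.4558 m/s.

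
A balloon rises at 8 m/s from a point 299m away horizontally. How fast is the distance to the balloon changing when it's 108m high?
864√101065/101065 ≈ 2.718 m/s

z² = 299² + y²
z = √(299² + 108²) = √101065
dz/dt = y/z · dy/dt = 108/√101065 · 8 = 864√101065/101065 ≈ 2.718 m/s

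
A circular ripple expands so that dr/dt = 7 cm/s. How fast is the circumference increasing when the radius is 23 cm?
14π cm/s

C = 2πr
dC/dt = 2π · dr/dt = 2π · 7 = 14π cm/s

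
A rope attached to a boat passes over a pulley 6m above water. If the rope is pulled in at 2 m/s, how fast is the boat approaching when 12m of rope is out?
4√3/3 ≈ 2.309 m/s

rope² = x² + 6²
x = √(12² - 6²) = 6√3
dx/dt = (rope/x) · d(rope)/dt = (12/(6√3)) · (-2) = -4√3/3 m/s
The boat approaches at 4√3/3 ≈ 2.309 m/s.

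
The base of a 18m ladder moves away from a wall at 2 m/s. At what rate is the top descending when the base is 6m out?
√2/2 ≈ 0.7071 m/s

x² + y² = 18²
2x·dx/dt + 2y·dy/dt = 0
dy/dt = -x/y · dx/dt = -6/(12√2) · 2 = -√2/2 m/s
The top is descending at √2/2 ≈ 0.7071 m/s.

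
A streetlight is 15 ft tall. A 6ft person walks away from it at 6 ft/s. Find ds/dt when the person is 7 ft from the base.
4 ft/s

By similar triangles: 15/(x+s) = 6/s
Solving: s = 6x/9
ds/dt = 6/9 · dx/dt = 2/3 · 6 = 4 ft/s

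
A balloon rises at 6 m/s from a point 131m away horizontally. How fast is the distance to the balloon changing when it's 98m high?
588√26765/26765 ≈ 3.594 m/s

z² = 131² + y²
z = √(131² + 98²) = √26765
dz/dt = y/z · dy/dt = 98/√26765 · 6 = 588√26765/26765 ≈ 3.594 m/s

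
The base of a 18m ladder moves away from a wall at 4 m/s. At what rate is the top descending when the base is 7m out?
28√11/55 ≈ 1.688 m/s

x² + y² = 18²
2x·dx/dt + 2y·dy/dt = 0
dy/dt = -x/y · dx/dt = -7/(5√11) · 4 = -28√11/55 m/s
The top is descending at 28√11/55 ≈ 1.688 m/s.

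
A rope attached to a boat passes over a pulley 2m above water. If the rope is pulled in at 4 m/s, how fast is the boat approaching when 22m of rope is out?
11√30/15 ≈ 4.017 m/s

rope² = x² + 2²
x = √(22² - 2²) = 4√30
dx/dt = (rope/x) · d(rope)/dt = (22/(4√30)) · (-4) = -11√30/15 m/s
The boat approaches at 11√30/15 ≈ 4.017 m/s.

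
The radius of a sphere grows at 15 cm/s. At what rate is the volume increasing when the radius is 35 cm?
73500π cm³/s

V = (4/3)πr³
dV/dt = dV/dr · dr/dt = 4πr² · 15
At r = 35: dV/dt = 73500π cm³/s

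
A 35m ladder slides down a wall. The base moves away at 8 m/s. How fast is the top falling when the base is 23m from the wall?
46√174/87 ≈ 6.975 m/s

x² + y² = 35²
2x·dx/dt + 2y·dy/dt = 0
dy/dt = -x/y · dx/dt = -23/(2√174) · 8 = -46√174/87 m/s
The top is descending at 46√174/87 ≈ 6.975 m/s.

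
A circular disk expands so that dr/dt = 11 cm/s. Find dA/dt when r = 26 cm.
572π cm²/s

A = πr²
dA/dt = 2πr · dr/dt = 2π(26)(11) = 572π cm²/s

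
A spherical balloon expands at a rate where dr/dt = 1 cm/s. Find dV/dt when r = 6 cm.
144π cm³/s

V = (4/3)πr³
dV/dt = dV/dr · dr/dt = 4πr² · 1
At r = 6: dV/dt = 144π cm³/s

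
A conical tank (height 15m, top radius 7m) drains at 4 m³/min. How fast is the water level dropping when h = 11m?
900/(5929π) ≈ 0.04832 m/min

r/h = 7/15, so r = (7/15)h
V = (1/3)πr²h = (1/3)π((7/15)h)²h = (49/675)πh³
dV/dh = (49/225)πh²
dh/dt = (dV/dt)/(dV/dh) = -4/((49/225)π·11²) = -900/(5929π) m/min
The level is dropping at 900/(5929π) ≈ 0.04832 m/min.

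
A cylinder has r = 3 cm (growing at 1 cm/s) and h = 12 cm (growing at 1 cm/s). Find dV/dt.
81π cm³/s

V = πr²h
dV/dt = 2πrh·dr/dt + πr²·dh/dt
= 2π(3)(12)(1) + π(3)²(1)
= 81π cm³/s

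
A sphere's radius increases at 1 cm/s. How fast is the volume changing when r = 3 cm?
36π cm³/s

V = (4/3)πr³
dV/dt = dV/dr · dr/dt = 4πr² · 1
At r = 3: dV/dt = 36π cm³/s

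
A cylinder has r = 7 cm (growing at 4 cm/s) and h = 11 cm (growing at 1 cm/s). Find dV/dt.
665π cm³/s

V = πr²h
dV/dt = 2πrh·dr/dt + πr²·dh/dt
= 2π(7)(11)(4) + π(7)²(1)
= 665π cm³/s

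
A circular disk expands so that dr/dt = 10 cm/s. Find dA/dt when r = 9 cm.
180π cm²/s

A = πr²
dA/dt = 2πr · dr/dt = 2π(9)(10) = 180π cm²/s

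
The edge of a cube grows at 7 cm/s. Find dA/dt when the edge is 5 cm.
420 cm²/s

A = 6s²
dA/dt = 12s · ds/dt = 12·5·7 = 420 cm²/s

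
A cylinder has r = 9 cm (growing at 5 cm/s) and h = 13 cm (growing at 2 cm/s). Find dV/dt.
1332π cm³/s

V = πr²h
dV/dt = 2πrh·dr/dt + πr²·dh/dt
= 2π(9)(13)(5) + π(9)²(2)
= 1332π cm³/s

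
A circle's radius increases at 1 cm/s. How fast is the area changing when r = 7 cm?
14π cm²/s

A = πr²
dA/dt = 2πr · dr/dt = 2π(7)(1) = 14π cm²/s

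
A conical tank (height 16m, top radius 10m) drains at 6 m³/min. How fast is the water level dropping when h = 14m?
96/(1225π) ≈ 0.02495 m/min

r/h = 10/16, so r = (5/8)h
V = (1/3)πr²h = (1/3)π((5/8)h)²h = (25/192)πh³
dV/dh = (25/64)πh²
dh/dt = (dV/dt)/(dV/dh) = -6/((25/64)π·14²) = -96/(1225π) m/min
The level is dropping at 96/(1225π) ≈ 0.02495 m/min.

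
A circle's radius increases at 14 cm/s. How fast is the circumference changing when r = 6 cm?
28π cm/s

C = 2πr
dC/dt = 2π · dr/dt = 2π · 14 = 28π cm/s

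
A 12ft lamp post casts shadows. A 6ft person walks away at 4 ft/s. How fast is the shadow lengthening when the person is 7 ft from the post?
4 ft/s

By similar triangles: 12/(x+s) = 6/s
Solving: s = 6x/6
ds/dt = 6/6 · dx/dt = 1 · 4 = 4 ft/s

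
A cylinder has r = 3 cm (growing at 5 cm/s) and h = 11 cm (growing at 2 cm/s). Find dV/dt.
348π cm³/s

V = πr²h
dV/dt = 2πrh·dr/dt + πr²·dh/dt
= 2π(3)(11)(5) + π(3)²(2)
= 348π cm³/s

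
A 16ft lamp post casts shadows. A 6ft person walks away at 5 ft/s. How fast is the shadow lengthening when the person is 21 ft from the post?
3 ft/s

By similar triangles: 16/(x+s) = 6/s
Solving: s = 6x/10
ds/dt = 6/10 · dx/dt = 3/5 · 5 = 3 ft/s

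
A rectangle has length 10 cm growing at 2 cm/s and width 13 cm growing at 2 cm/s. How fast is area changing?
46 cm²/s

A = lw
dA/dt = w·dl/dt + l·dw/dt = 13·2 + 10·2 = 46 cm²/s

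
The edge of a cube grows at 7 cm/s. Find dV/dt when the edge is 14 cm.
4116 cm³/s

V = s³
dV/dt = 3s² · ds/dt = 3·14²·7 = 4116 cm³/s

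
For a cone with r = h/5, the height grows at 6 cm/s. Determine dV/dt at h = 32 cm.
6144π/25 cm³/s

V = (1/3)π(h/5)²h = πh³/75
dV/dt = πh²/25 · 6
At h = 32: dV/dt = 6144π/25 cm³/s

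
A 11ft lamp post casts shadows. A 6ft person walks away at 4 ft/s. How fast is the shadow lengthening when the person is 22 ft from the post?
24/5 ft/s

By similar triangles: 11/(x+s) = 6/s
Solving: s = 6x/5
ds/dt = 6/5 · dx/dt = 6/5 · 4 = 24/5 ft/s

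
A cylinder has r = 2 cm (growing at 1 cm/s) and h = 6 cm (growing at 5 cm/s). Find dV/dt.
44π cm³/s

V = πr²h
dV/dt = 2πrh·dr/dt + πr²·dh/dt
= 2π(2)(6)(1) + π(2)²(5)
= 44π cm³/s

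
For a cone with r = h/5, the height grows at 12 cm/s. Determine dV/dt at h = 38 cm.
17328π/25 cm³/s

V = (1/3)π(h/5)²h = πh³/75
dV/dt = πh²/25 · 12
At h = 38: dV/dt = 17328π/25 cm³/s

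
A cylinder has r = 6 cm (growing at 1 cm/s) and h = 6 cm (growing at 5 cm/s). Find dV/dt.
252π cm³/s

V = πr²h
dV/dt = 2πrh·dr/dt + πr²·dh/dt
= 2π(6)(6)(1) + π(6)²(5)
= 252π cm³/s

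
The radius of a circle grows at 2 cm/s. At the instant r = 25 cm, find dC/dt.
4π cm/s

C = 2πr
dC/dt = 2π · dr/dt = 2π · 2 = 4π cm/s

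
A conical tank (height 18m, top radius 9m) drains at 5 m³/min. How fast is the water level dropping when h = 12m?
5/(36π) ≈ 0.04421 m/min

r/h = 9/18, so r = (1/2)h
V = (1/3)πr²h = (1/3)π((1/2)h)²h = (1/12)πh³
dV/dh = (1/4)πh²
dh/dt = (dV/dt)/(dV/dh) = -5/((1/4)π·12²) = -5/(36π) m/min
The level is dropping at 5/(36π) ≈ 0.04421 m/min.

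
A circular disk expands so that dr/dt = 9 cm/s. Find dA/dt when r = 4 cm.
72π cm²/s

A = πr²
dA/dt = 2πr · dr/dt = 2π(4)(9) = 72π cm²/s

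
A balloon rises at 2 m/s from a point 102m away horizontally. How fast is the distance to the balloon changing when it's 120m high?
40√689/689 ≈ 1.524 m/s

z² = 102² + y²
z = √(102² + 120²) = 6√689
dz/dt = y/z · dy/dt = 120/(6√689) · 2 = 40√689/689 ≈ 1.524 m/s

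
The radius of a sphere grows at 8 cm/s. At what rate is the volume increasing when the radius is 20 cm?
12800π cm³/s

V = (4/3)πr³
dV/dt = dV/dr · dr/dt = 4πr² · 8
At r = 20: dV/dt = 12800π cm³/s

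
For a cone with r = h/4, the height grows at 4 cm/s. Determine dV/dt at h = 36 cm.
324π cm³/s

V = (1/3)π(h/4)²h = πh³/48
dV/dt = πh²/16 · 4
At h = 36: dV/dt = 324π cm³/s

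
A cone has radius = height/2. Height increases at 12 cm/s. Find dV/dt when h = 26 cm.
2028π cm³/s

V = (1/3)π(h/2)²h = πh³/12
dV/dt = πh²/4 · 12
At h = 26: dV/dt = 2028π cm³/s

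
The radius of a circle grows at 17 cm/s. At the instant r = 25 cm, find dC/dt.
34π cm/s

C = 2πr
dC/dt = 2π · dr/dt = 2π · 17 = 34π cm/s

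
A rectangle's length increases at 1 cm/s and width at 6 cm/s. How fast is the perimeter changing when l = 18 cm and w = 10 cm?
14 cm/s

P = 2(l + w)
dP/dt = 2(dl/dt + dw/dt) = 2(1 + 6) = 14 cm/s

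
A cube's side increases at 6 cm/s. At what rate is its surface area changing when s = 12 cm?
864 cm²/s

A = 6s²
dA/dt = 12s · ds/dt = 12·12·6 = 864 cm²/s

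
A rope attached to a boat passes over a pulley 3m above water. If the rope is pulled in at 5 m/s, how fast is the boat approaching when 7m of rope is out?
7√10/4 ≈ 5.534 m/s

rope² = x² + 3²
x = √(7² - 3²) = 2√10
dx/dt = (rope/x) · d(rope)/dt = (7/(2√10)) · (-5) = -7√10/4 m/s
The boat approaches at 7√10/4 ≈ 5.534 m/s.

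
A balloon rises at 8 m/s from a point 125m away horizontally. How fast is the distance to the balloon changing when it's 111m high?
444√27946/13973 ≈ 5.312 m/s

z² = 125² + y²
z = √(125² + 111²) = √27946
dz/dt = y/z · dy/dt = 111/√27946 · 8 = 444√27946/13973 ≈ 5.312 m/s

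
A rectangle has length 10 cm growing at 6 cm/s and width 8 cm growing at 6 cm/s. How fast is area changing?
108 cm²/s

A = lw
dA/dt = w·dl/dt + l·dw/dt = 8·6 + 10·6 = 108 cm²/s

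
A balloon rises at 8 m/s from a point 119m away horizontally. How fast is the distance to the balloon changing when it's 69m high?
276√18922/9461 ≈ 4.013 m/s

z² = 119² + y²
z = √(119² + 69²) = √18922
dz/dt = y/z · dy/dt = 69/√18922 · 8 = 276√18922/9461 ≈ 4.013 m/s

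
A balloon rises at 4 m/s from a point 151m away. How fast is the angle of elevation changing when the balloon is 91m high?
0.019432 rad/s

tan(θ) = y/151
sec²(θ) · dθ/dt = (1/151) · dy/dt
dθ/dt = cos²(θ)/151 · 4 = 151/(151² + 91²) · 4
dθ/dt = 0.019432 rad/s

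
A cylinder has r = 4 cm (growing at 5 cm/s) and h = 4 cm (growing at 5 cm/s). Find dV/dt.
240π cm³/s

V = πr²h
dV/dt = 2πrh·dr/dt + πr²·dh/dt
= 2π(4)(4)(5) + π(4)²(5)
= 240π cm³/s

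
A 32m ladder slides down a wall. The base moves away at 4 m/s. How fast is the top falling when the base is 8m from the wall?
4√15/15 ≈ 1.033 m/s

x² + y² = 32²
2x·dx/dt + 2y·dy/dt = 0
dy/dt = -x/y · dx/dt = -8/(8√15) · 4 = -4√15/15 m/s
The top is descending at 4√15/15 ≈ 1.033 m/s.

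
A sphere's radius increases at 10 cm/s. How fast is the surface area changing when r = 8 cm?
640π cm²/s

S = 4πr²
dS/dt = dS/dr · dr/dt = 8πr · 10
At r = 8: dS/dt = 640π cm²/s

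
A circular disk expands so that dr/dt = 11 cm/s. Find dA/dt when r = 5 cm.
110π cm²/s

A = πr²
dA/dt = 2πr · dr/dt = 2π(5)(11) = 110π cm²/s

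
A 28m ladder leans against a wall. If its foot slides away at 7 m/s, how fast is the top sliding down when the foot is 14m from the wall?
7√3/3 ≈ 4.041 m/s

x² + y² = 28²
2x·dx/dt + 2y·dy/dt = 0
dy/dt = -x/y · dx/dt = -14/(14√3) · 7 = -7√3/3 m/s
The top is descending at 7√3/3 ≈ 4.041 m/s.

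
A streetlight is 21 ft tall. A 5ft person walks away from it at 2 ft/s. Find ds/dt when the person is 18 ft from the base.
5/8 ft/s

By similar triangles: 21/(x+s) = 5/s
Solving: s = 5x/16
ds/dt = 5/16 · dx/dt = 5/16 · 2 = 5/8 ft/s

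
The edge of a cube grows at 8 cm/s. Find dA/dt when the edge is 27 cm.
2592 cm²/s

A = 6s²
dA/dt = 12s · ds/dt = 12·27·8 = 2592 cm²/s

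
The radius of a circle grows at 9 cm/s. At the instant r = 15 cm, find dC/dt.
18π cm/s

C = 2πr
dC/dt = 2π · dr/dt = 2π · 9 = 18π cm/s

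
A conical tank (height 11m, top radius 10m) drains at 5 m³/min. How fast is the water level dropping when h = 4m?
121/(320π) ≈ 0.1204 m/min

r/h = 10/11, so r = (10/11)h
V = (1/3)πr²h = (1/3)π((10/11)h)²h = (100/363)πh³
dV/dh = (100/121)πh²
dh/dt = (dV/dt)/(dV/dh) = -5/((100/121)π·4²) = -121/(320π) m/min
The level is dropping at 121/(320π) ≈ 0.1204 m/min.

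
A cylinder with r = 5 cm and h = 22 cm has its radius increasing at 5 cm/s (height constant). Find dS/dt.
320π cm²/s

S = 2πrh + 2πr² (lateral + bases)
dS/dt = (2πh + 4πr)·dr/dt = (2π·22 + 4π·5)·5
= 320π cm²/s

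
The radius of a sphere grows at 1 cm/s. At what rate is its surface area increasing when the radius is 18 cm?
144π cm²/s

S = 4πr²
dS/dt = dS/dr · dr/dt = 8πr · 1
At r = 18: dS/dt = 144π cm²/s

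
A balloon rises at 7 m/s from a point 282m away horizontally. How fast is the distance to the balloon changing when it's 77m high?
539√85453/85453 ≈ 1.844 m/s

z² = 282² + y²
z = √(282² + 77²) = √85453
dz/dt = y/z · dy/dt = 77/√85453 · 7 = 539√85453/85453 ≈ 1.844 m/s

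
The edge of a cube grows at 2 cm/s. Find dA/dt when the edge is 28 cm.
672 cm²/s

A = 6s²
dA/dt = 12s · ds/dt = 12·28·2 = 672 cm²/s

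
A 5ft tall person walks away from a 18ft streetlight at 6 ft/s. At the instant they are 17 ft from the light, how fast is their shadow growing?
30/13 ft/s

By similar triangles: 18/(x+s) = 5/s
Solving: s = 5x/13
ds/dt = 5/13 · dx/dt = 5/13 · 6 = 30/13 ft/s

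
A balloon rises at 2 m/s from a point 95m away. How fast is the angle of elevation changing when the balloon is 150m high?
0.006027 rad/s

tan(θ) = y/95
sec²(θ) · dθ/dt = (1/95) · dy/dt
dθ/dt = cos²(θ)/95 · 2 = 95/(95² + 150²) · 2
dθ/dt = 0.006027 rad/s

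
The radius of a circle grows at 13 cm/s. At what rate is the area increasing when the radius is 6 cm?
156π cm²/s

A = πr²
dA/dt = 2πr · dr/dt = 2π(6)(13) = 156π cm²/s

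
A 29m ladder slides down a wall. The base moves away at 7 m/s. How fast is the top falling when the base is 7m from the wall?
49√22/132 ≈ 1.741 m/s

x² + y² = 29²
2x·dx/dt + 2y·dy/dt = 0
dy/dt = -x/y · dx/dt = -7/(6√22) · 7 = -49√22/132 m/s
The top is descending at 49√22/132 ≈ 1.741 m/s.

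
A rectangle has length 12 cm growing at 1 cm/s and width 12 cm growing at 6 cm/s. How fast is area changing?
84 cm²/s

A = lw
dA/dt = w·dl/dt + l·dw/dt = 12·1 + 12·6 = 84 cm²/s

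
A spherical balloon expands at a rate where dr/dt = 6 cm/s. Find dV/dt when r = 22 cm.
11616π cm³/s

V = (4/3)πr³
dV/dt = dV/dr · dr/dt = 4πr² · 6
At r = 22: dV/dt = 11616π cm³/s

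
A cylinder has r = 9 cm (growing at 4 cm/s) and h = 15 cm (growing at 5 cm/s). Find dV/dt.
1485π cm³/s

V = πr²h
dV/dt = 2πrh·dr/dt + πr²·dh/dt
= 2π(9)(15)(4) + π(9)²(5)
= 1485π cm³/s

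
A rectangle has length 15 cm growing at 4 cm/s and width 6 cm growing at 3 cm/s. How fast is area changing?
69 cm²/s

A = lw
dA/dt = w·dl/dt + l·dw/dt = 6·4 + 15·3 = 69 cm²/s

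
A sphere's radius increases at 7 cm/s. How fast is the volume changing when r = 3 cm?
252π cm³/s

V = (4/3)πr³
dV/dt = dV/dr · dr/dt = 4πr² · 7
At r = 3: dV/dt = 252π cm³/s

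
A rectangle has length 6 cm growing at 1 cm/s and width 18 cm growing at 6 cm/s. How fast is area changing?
54 cm²/s

A = lw
dA/dt = w·dl/dt + l·dw/dt = 18·1 + 6·6 = 54 cm²/s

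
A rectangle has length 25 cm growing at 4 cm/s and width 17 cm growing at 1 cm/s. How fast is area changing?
93 cm²/s

A = lw
dA/dt = w·dl/dt + l·dw/dt = 17·4 + 25·1 = 93 cm²/s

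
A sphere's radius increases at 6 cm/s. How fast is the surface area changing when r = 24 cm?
1152π cm²/s

S = 4πr²
dS/dt = dS/dr · dr/dt = 8πr · 6
At r = 24: dS/dt = 1152π cm²/s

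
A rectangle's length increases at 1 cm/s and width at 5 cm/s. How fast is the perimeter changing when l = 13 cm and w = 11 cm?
12 cm/s

P = 2(l + w)
dP/dt = 2(dl/dt + dw/dt) = 2(1 + 5) = 12 cm/s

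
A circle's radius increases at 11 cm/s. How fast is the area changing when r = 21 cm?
462π cm²/s

A = πr²
dA/dt = 2πr · dr/dt = 2π(21)(11) = 462π cm²/s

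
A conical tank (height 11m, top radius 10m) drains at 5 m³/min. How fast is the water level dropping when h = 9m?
121/(1620π) ≈ 0.02377 m/min

r/h = 10/11, so r = (10/11)h
V = (1/3)πr²h = (1/3)π((10/11)h)²h = (100/363)πh³
dV/dh = (100/121)πh²
dh/dt = (dV/dt)/(dV/dh) = -5/((100/121)π·9²) = -121/(1620π) m/min
The level is dropping at 121/(1620π) ≈ 0.02377 m/min.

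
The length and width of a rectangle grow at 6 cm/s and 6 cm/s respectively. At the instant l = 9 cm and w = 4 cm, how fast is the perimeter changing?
24 cm/s

P = 2(l + w)
dP/dt = 2(dl/dt + dw/dt) = 2(6 + 6) = 24 cm/s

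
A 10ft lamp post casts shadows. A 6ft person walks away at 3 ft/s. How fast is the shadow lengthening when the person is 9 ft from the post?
9/2 ft/s

By similar triangles: 10/(x+s) = 6/s
Solving: s = 6x/4
ds/dt = 6/4 · dx/dt = 3/2 · 3 = 9/2 ft/s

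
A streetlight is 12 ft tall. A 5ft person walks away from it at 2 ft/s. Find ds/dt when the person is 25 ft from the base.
10/7 ft/s

By similar triangles: 12/(x+s) = 5/s
Solving: s = 5x/7
ds/dt = 5/7 · dx/dt = 5/7 · 2 = 10/7 ft/s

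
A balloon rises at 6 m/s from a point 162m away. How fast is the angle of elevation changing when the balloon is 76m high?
0.030356 rad/s

tan(θ) = y/162
sec²(θ) · dθ/dt = (1/162) · dy/dt
dθ/dt = cos²(θ)/162 · 6 = 162/(162² + 76²) · 6
dθ/dt = 0.030356 rad/s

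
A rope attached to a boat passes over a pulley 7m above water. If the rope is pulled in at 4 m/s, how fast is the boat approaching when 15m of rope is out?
15√11/11 ≈ 4.523 m/s

rope² = x² + 7²
x = √(15² - 7²) = 4√11
dx/dt = (rope/x) · d(rope)/dt = (15/(4√11)) · (-4) = -15√11/11 m/s
The boat approaches at 15√11/11 ≈ 4.523 m/s.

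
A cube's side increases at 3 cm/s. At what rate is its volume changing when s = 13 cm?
1521 cm³/s

V = s³
dV/dt = 3s² · ds/dt = 3·13²·3 = 1521 cm³/s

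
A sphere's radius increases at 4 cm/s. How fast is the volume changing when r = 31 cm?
15376π cm³/s

V = (4/3)πr³
dV/dt = dV/dr · dr/dt = 4πr² · 4
At r = 31: dV/dt = 15376π cm³/s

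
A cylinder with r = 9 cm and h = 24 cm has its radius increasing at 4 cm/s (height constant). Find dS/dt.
336π cm²/s

S = 2πrh + 2πr² (lateral + bases)
dS/dt = (2πh + 4πr)·dr/dt = (2π·24 + 4π·9)·4
= 336π cm²/s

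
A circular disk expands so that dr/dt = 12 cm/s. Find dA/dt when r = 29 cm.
696π cm²/s

A = πr²
dA/dt = 2πr · dr/dt = 2π(29)(12) = 696π cm²/s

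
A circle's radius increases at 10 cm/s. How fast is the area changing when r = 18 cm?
360π cm²/s

A = πr²
dA/dt = 2πr · dr/dt = 2π(18)(10) = 360π cm²/s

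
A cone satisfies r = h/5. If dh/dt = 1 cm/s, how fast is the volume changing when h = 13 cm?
169π/25 cm³/s

V = (1/3)π(h/5)²h = πh³/75
dV/dt = πh²/25 · 1
At h = 13: dV/dt = 169π/25 cm³/s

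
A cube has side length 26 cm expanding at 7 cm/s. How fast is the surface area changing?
2184 cm²/s

A = 6s²
dA/dt = 12s · ds/dt = 12·26·7 = 2184 cm²/s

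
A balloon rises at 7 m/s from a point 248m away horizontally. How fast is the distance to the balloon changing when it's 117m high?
819√75193/75193 ≈ 2.987 m/s

z² = 248² + y²
z = √(248² + 117²) = √75193
dz/dt = y/z · dy/dt = 117/√75193 · 7 = 819√75193/75193 ≈ 2.987 m/s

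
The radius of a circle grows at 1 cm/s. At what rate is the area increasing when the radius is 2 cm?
4π cm²/s

A = πr²
dA/dt = 2πr · dr/dt = 2π(2)(1) = 4π cm²/s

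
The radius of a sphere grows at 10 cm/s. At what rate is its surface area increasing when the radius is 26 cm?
2080π cm²/s

S = 4πr²
dS/dt = dS/dr · dr/dt = 8πr · 10
At r = 26: dS/dt = 2080π cm²/s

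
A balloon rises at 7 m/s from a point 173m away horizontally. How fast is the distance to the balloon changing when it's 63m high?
441√33898/33898 ≈ 2.395 m/s

z² = 173² + y²
z = √(173² + 63²) = √33898
dz/dt = y/z · dy/dt = 63/√33898 · 7 = 441√33898/33898 ≈ 2.395 m/s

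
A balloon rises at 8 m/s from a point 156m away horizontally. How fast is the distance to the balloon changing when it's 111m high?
296√4073/4073 ≈ 4.638 m/s

z² = 156² + y²
z = √(156² + 111²) = 3√4073
dz/dt = y/z · dy/dt = 111/(3√4073) · 8 = 296√4073/4073 ≈ 4.638 m/s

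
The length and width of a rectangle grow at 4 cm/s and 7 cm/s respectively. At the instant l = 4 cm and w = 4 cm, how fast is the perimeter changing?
22 cm/s

P = 2(l + w)
dP/dt = 2(dl/dt + dw/dt) = 2(4 + 7) = 22 cm/s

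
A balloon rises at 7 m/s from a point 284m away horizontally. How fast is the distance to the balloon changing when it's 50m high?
175√20789/20789 ≈ 1.214 m/s

z² = 284² + y²
z = √(284² + 50²) = 2√20789
dz/dt = y/z · dy/dt = 50/(2√20789) · 7 = 175√20789/20789 ≈ 1.214 m/s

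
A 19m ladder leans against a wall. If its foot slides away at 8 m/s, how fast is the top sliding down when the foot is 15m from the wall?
30√34/17 ≈ 10.29 m/s

x² + y² = 19²
2x·dx/dt + 2y·dy/dt = 0
dy/dt = -x/y · dx/dt = -15/(2√34) · 8 = -30√34/17 m/s
The top is descending at 30√34/17 ≈ 10.29 m/s.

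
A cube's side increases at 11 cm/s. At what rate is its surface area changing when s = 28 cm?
3696 cm²/s

A = 6s²
dA/dt = 12s · ds/dt = 12·28·11 = 3696 cm²/s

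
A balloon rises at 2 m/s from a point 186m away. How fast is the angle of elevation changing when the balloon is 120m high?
0.007592 rad/s

tan(θ) = y/186
sec²(θ) · dθ/dt = (1/186) · dy/dt
dθ/dt = cos²(θ)/186 · 2 = 186/(186² + 120²) · 2
dθ/dt = 0.007592 rad/s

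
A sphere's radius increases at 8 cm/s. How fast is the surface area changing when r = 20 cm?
1280π cm²/s

S = 4πr²
dS/dt = dS/dr · dr/dt = 8πr · 8
At r = 20: dS/dt = 1280π cm²/s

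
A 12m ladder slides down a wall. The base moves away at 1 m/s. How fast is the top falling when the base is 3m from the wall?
√15/15 ≈ 0.2582 m/s

x² + y² = 12²
2x·dx/dt + 2y·dy/dt = 0
dy/dt = -x/y · dx/dt = -3/(3√15) · 1 = -√15/15 m/s
The top is descending at √15/15 ≈ 0.2582 m/s.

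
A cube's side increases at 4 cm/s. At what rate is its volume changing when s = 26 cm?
8112 cm³/s

V = s³
dV/dt = 3s² · ds/dt = 3·26²·4 = 8112 cm³/s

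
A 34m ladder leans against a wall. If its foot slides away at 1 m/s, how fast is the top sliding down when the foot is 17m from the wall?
√3/3 ≈ 0.5774 m/s

x² + y² = 34²
2x·dx/dt + 2y·dy/dt = 0
dy/dt = -x/y · dx/dt = -17/(17√3) · 1 = -√3/3 m/s
The top is descending at √3/3 ≈ 0.5774 m/s.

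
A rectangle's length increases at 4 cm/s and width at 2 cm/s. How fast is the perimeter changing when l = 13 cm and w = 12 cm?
12 cm/s

P = 2(l + w)
dP/dt = 2(dl/dt + dw/dt) = 2(4 + 2) = 12 cm/s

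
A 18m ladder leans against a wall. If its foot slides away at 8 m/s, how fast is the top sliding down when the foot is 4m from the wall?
16√77/77 ≈ 1.823 m/s

x² + y² = 18²
2x·dx/dt + 2y·dy/dt = 0
dy/dt = -x/y · dx/dt = -4/(2√77) · 8 = -16√77/77 m/s
The top is descending at 16√77/77 ≈ 1.823 m/s.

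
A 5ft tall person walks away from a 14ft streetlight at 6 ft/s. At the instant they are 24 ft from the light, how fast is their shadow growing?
10/3 ft/s

By similar triangles: 14/(x+s) = 5/s
Solving: s = 5x/9
ds/dt = 5/9 · dx/dt = 5/9 · 6 = 10/3 ft/s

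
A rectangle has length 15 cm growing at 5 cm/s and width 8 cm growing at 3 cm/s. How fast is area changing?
85 cm²/s

A = lw
dA/dt = w·dl/dt + l·dw/dt = 8·5 + 15·3 = 85 cm²/s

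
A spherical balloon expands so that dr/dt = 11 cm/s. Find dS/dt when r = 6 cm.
528π cm²/s

S = 4πr²
dS/dt = dS/dr · dr/dt = 8πr · 11
At r = 6: dS/dt = 528π cm²/s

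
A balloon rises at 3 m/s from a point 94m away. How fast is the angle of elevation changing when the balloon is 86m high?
0.017373 rad/s

tan(θ) = y/94
sec²(θ) · dθ/dt = (1/94) · dy/dt
dθ/dt = cos²(θ)/94 · 3 = 94/(94² + 86²) · 3
dθ/dt = 0.017373 rad/s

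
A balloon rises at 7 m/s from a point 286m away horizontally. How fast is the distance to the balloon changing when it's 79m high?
553√88037/88037 ≈ 1.864 m/s

z² = 286² + y²
z = √(286² + 79²) = √88037
dz/dt = y/z · dy/dt = 79/√88037 · 7 = 553√88037/88037 ≈ 1.864 m/s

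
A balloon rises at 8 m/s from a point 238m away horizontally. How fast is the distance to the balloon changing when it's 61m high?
488√60365/60365 ≈ 1.986 m/s

z² = 238² + y²
z = √(238² + 61²) = √60365
dz/dt = y/z · dy/dt = 61/√60365 · 8 = 488√60365/60365 ≈ 1.986 m/s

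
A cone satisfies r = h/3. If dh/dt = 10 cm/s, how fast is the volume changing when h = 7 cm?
490π/9 cm³/s

V = (1/3)π(h/3)²h = πh³/27
dV/dt = πh²/9 · 10
At h = 7: dV/dt = 490π/9 cm³/s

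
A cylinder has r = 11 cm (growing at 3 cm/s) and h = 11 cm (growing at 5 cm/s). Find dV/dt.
1331π cm³/s

V = πr²h
dV/dt = 2πrh·dr/dt + πr²·dh/dt
= 2π(11)(11)(3) + π(11)²(5)
= 1331π cm³/s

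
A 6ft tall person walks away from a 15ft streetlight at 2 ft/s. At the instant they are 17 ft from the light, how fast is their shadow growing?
4/3 ft/s

By similar triangles: 15/(x+s) = 6/s
Solving: s = 6x/9
ds/dt = 6/9 · dx/dt = 2/3 · 2 = 4/3 ft/s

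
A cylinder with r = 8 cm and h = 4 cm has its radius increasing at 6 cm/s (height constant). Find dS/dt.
240π cm²/s

S = 2πrh + 2πr² (lateral + bases)
dS/dt = (2πh + 4πr)·dr/dt = (2π·4 + 4π·8)·6
= 240π cm²/s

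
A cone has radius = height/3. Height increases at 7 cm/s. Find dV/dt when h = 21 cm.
343π cm³/s

V = (1/3)π(h/3)²h = πh³/27
dV/dt = πh²/9 · 7
At h = 21: dV/dt = 343π cm³/s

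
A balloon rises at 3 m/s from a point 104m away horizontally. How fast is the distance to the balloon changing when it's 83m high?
249√17705/17705 ≈ 1.871 m/s

z² = 104² + y²
z = √(104² + 83²) = √17705
dz/dt = y/z · dy/dt = 83/√17705 · 3 = 249√17705/17705 ≈ 1.871 m/s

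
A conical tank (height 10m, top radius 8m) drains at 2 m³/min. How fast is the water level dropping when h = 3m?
25/(72π) ≈ 0.1105 m/min

r/h = 8/10, so r = (4/5)h
V = (1/3)πr²h = (1/3)π((4/5)h)²h = (16/75)πh³
dV/dh = (16/25)πh²
dh/dt = (dV/dt)/(dV/dh) = -2/((16/25)π·3²) = -25/(72π) m/min
The level is dropping at 25/(72π) ≈ 0.1105 m/min.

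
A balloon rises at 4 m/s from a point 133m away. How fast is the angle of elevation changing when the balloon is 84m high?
0.021499 rad/s

tan(θ) = y/133
sec²(θ) · dθ/dt = (1/133) · dy/dt
dθ/dt = cos²(θ)/133 · 4 = 133/(133² + 84²) · 4
dθ/dt = 0.021499 rad/s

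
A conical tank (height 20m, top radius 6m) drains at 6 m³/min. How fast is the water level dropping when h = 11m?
200/(363π) ≈ 0.1754 m/min

r/h = 6/20, so r = (3/10)h
V = (1/3)πr²h = (1/3)π((3/10)h)²h = (3/100)πh³
dV/dh = (9/100)πh²
dh/dt = (dV/dt)/(dV/dh) = -6/((9/100)π·11²) = -200/(363π) m/min
The level is dropping at 200/(363π) ≈ 0.1754 m/min.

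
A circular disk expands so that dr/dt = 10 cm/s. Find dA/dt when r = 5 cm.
100π cm²/s

A = πr²
dA/dt = 2πr · dr/dt = 2π(5)(10) = 100π cm²/s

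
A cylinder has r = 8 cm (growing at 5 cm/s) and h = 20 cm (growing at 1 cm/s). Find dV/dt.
1664π cm³/s

V = πr²h
dV/dt = 2πrh·dr/dt + πr²·dh/dt
= 2π(8)(20)(5) + π(8)²(1)
= 1664π cm³/s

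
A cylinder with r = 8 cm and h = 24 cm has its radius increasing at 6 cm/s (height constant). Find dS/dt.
480π cm²/s

S = 2πrh + 2πr² (lateral + bases)
dS/dt = (2πh + 4πr)·dr/dt = (2π·24 + 4π·8)·6
= 480π cm²/s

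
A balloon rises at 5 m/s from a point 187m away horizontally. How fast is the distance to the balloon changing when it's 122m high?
610√49853/49853 ≈ 2.732 m/s

z² = 187² + y²
z = √(187² + 122²) = √49853
dz/dt = y/z · dy/dt = 122/√49853 · 5 = 610√49853/49853 ≈ 2.732 m/s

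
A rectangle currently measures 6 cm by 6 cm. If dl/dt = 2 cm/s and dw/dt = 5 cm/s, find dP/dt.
14 cm/s

P = 2(l + w)
dP/dt = 2(dl/dt + dw/dt) = 2(2 + 5) = 14 cm/s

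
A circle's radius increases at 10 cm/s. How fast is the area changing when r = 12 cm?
240π cm²/s

A = πr²
dA/dt = 2πr · dr/dt = 2π(12)(10) = 240π cm²/s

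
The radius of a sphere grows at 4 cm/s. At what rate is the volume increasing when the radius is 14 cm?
3136π cm³/s

V = (4/3)πr³
dV/dt = dV/dr · dr/dt = 4πr² · 4
At r = 14: dV/dt = 3136π cm³/s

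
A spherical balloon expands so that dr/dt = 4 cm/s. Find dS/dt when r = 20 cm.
640π cm²/s

S = 4πr²
dS/dt = dS/dr · dr/dt = 8πr · 4
At r = 20: dS/dt = 640π cm²/s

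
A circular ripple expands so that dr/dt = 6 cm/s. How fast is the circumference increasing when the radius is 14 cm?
12π cm/s

C = 2πr
dC/dt = 2π · dr/dt = 2π · 6 = 12π cm/s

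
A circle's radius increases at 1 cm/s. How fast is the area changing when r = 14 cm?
28π cm²/s

A = πr²
dA/dt = 2πr · dr/dt = 2π(14)(1) = 28π cm²/s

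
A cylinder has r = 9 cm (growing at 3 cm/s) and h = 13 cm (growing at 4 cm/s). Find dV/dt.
1026π cm³/s

V = πr²h
dV/dt = 2πrh·dr/dt + πr²·dh/dt
= 2π(9)(13)(3) + π(9)²(4)
= 1026π cm³/s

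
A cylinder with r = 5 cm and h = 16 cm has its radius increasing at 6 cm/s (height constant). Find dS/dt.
312π cm²/s

S = 2πrh + 2πr² (lateral + bases)
dS/dt = (2πh + 4πr)·dr/dt = (2π·16 + 4π·5)·6
= 312π cm²/s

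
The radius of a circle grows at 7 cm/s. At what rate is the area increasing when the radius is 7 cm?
98π cm²/s

A = πr²
dA/dt = 2πr · dr/dt = 2π(7)(7) = 98π cm²/s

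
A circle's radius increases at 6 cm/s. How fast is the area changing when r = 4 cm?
48π cm²/s

A = πr²
dA/dt = 2πr · dr/dt = 2π(4)(6) = 48π cm²/s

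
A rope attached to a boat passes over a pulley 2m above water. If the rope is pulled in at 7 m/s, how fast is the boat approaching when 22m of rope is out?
77√30/60 ≈ 7.029 m/s

rope² = x² + 2²
x = √(22² - 2²) = 4√30
dx/dt = (rope/x) · d(rope)/dt = (22/(4√30)) · (-7) = -77√30/60 m/s
The boat approaches at 77√30/60 ≈ 7.029 m/s.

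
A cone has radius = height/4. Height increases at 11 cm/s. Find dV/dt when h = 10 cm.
275π/4 cm³/s

V = (1/3)π(h/4)²h = πh³/48
dV/dt = πh²/16 · 11
At h = 10: dV/dt = 275π/4 cm³/s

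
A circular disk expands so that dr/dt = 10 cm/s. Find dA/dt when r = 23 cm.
460π cm²/s

A = πr²
dA/dt = 2πr · dr/dt = 2π(23)(10) = 460π cm²/s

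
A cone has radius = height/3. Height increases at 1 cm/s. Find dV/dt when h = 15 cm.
25π cm³/s

V = (1/3)π(h/3)²h = πh³/27
dV/dt = πh²/9 · 1
At h = 15: dV/dt = 25π cm³/s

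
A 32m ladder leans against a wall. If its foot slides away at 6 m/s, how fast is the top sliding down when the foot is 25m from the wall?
50√399/133 ≈ 7.509 m/s

x² + y² = 32²
2x·dx/dt + 2y·dy/dt = 0
dy/dt = -x/y · dx/dt = -25/√399 · 6 = -50√399/133 m/s
The top is descending at 50√399/133 ≈ 7.509 m/s.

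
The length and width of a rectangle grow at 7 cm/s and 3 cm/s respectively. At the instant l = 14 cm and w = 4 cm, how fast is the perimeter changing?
20 cm/s

P = 2(l + w)
dP/dt = 2(dl/dt + dw/dt) = 2(7 + 3) = 20 cm/s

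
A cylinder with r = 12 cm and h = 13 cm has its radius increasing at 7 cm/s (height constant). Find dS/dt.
518π cm²/s

S = 2πrh + 2πr² (lateral + bases)
dS/dt = (2πh + 4πr)·dr/dt = (2π·13 + 4π·12)·7
= 518π cm²/s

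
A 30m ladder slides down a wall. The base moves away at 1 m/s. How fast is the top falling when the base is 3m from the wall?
√11/33 ≈ 0.1005 m/s

x² + y² = 30²
2x·dx/dt + 2y·dy/dt = 0
dy/dt = -x/y · dx/dt = -3/(9√11) · 1 = -√11/33 m/s
The top is descending at √11/33 ≈ 0.1005 m/s.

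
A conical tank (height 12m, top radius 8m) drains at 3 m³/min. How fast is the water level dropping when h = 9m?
1/(12π) ≈ 0.02653 m/min

r/h = 8/12, so r = (2/3)h
V = (1/3)πr²h = (1/3)π((2/3)h)²h = (4/27)πh³
dV/dh = (4/9)πh²
dh/dt = (dV/dt)/(dV/dh) = -3/((4/9)π·9²) = -1/(12π) m/min
The level is dropping at 1/(12π) ≈ 0.02653 m/min.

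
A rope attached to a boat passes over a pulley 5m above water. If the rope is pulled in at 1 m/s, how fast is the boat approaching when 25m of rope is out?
5√6/12 ≈ 1.021 m/s

rope² = x² + 5²
x = √(25² - 5²) = 10√6
dx/dt = (rope/x) · d(rope)/dt = (25/(10√6)) · (-1) = -5√6/12 m/s
The boat approaches at 5√6/12 ≈ 1.021 m/s.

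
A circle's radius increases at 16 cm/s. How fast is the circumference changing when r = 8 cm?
32π cm/s

C = 2πr
dC/dt = 2π · dr/dt = 2π · 16 = 32π cm/s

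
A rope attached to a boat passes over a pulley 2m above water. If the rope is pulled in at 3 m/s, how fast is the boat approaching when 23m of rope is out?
23√21/35 ≈ 3.011 m/s

rope² = x² + 2²
x = √(23² - 2²) = 5√21
dx/dt = (rope/x) · d(rope)/dt = (23/(5√21)) · (-3) = -23√21/35 m/s
The boat approaches at 23√21/35 ≈ 3.011 m/s.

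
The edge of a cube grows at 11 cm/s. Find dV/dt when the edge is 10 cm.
3300 cm³/s

V = s³
dV/dt = 3s² · ds/dt = 3·10²·11 = 3300 cm³/s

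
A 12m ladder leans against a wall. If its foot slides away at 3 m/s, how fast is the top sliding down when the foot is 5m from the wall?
15√119/119 ≈ 1.375 m/s

x² + y² = 12²
2x·dx/dt + 2y·dy/dt = 0
dy/dt = -x/y · dx/dt = -5/√119 · 3 = -15√119/119 m/s
The top is descending at 15√119/119 ≈ 1.375 m/s.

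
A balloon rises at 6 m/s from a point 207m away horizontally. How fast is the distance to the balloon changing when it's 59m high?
177√46330/23165 ≈ 1.645 m/s

z² = 207² + y²
z = √(207² + 59²) = √46330
dz/dt = y/z · dy/dt = 59/√46330 · 6 = 177√46330/23165 ≈ 1.645 m/s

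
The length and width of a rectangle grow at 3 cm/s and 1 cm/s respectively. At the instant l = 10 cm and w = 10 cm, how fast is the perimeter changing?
8 cm/s

P = 2(l + w)
dP/dt = 2(dl/dt + dw/dt) = 2(3 + 1) = 8 cm/s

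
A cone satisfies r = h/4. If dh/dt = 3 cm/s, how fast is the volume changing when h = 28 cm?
147π cm³/s

V = (1/3)π(h/4)²h = πh³/48
dV/dt = πh²/16 · 3
At h = 28: dV/dt = 147π cm³/s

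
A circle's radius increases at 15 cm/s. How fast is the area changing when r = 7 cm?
210π cm²/s

A = πr²
dA/dt = 2πr · dr/dt = 2π(7)(15) = 210π cm²/s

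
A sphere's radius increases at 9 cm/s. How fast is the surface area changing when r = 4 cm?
288π cm²/s

S = 4πr²
dS/dt = dS/dr · dr/dt = 8πr · 9
At r = 4: dS/dt = 288π cm²/s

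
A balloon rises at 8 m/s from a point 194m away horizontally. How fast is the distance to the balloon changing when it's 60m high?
240√61/793 ≈ 2.364 m/s

z² = 194² + y²
z = √(194² + 60²) = 26√61
dz/dt = y/z · dy/dt = 60/(26√61) · 8 = 240√61/793 ≈ 2.364 m/s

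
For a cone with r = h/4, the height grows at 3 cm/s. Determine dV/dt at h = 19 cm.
1083π/16 cm³/s

V = (1/3)π(h/4)²h = πh³/48
dV/dt = πh²/16 · 3
At h = 19: dV/dt = 1083π/16 cm³/s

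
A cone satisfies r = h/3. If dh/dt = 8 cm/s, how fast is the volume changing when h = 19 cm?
2888π/9 cm³/s

V = (1/3)π(h/3)²h = πh³/27
dV/dt = πh²/9 · 8
At h = 19: dV/dt = 2888π/9 cm³/s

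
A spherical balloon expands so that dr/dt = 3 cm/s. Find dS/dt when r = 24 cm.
576π cm²/s

S = 4πr²
dS/dt = dS/dr · dr/dt = 8πr · 3
At r = 24: dS/dt = 576π cm²/s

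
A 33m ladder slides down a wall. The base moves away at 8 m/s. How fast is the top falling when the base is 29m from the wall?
58√62/31 ≈ 14.73 m/s

x² + y² = 33²
2x·dx/dt + 2y·dy/dt = 0
dy/dt = -x/y · dx/dt = -29/(2√62) · 8 = -58√62/31 m/s
The top is descending at 58√62/31 ≈ 14.73 m/s.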